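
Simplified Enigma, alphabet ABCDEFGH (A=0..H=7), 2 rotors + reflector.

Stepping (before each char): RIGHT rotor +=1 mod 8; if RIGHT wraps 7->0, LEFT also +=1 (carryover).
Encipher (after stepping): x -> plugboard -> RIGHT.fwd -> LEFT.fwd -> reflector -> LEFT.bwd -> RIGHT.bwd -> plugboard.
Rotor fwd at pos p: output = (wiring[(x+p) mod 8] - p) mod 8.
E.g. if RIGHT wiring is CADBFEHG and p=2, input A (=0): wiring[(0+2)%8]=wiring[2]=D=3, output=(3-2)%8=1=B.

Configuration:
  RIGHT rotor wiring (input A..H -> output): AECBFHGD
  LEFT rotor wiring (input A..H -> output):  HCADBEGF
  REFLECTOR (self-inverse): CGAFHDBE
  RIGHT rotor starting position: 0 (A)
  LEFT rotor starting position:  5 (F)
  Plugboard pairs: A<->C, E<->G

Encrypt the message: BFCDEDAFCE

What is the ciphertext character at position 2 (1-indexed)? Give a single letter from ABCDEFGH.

Char 1 ('B'): step: R->1, L=5; B->plug->B->R->B->L->B->refl->G->L'->G->R'->E->plug->G
Char 2 ('F'): step: R->2, L=5; F->plug->F->R->B->L->B->refl->G->L'->G->R'->G->plug->E

E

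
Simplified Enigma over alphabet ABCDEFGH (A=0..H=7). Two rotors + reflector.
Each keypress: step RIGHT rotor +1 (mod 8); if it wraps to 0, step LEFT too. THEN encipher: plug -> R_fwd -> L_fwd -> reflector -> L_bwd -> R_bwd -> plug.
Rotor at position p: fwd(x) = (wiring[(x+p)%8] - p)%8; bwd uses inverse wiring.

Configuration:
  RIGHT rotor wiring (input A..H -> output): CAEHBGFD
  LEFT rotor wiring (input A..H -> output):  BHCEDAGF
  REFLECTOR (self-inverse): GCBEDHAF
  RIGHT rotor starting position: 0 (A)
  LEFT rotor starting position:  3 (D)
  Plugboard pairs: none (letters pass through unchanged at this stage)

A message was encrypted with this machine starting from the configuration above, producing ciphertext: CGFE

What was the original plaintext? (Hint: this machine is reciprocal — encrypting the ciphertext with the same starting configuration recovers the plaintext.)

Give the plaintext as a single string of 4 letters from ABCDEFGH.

Char 1 ('C'): step: R->1, L=3; C->plug->C->R->G->L->E->refl->D->L'->D->R'->B->plug->B
Char 2 ('G'): step: R->2, L=3; G->plug->G->R->A->L->B->refl->C->L'->E->R'->D->plug->D
Char 3 ('F'): step: R->3, L=3; F->plug->F->R->H->L->H->refl->F->L'->C->R'->D->plug->D
Char 4 ('E'): step: R->4, L=3; E->plug->E->R->G->L->E->refl->D->L'->D->R'->H->plug->H

Answer: BDDH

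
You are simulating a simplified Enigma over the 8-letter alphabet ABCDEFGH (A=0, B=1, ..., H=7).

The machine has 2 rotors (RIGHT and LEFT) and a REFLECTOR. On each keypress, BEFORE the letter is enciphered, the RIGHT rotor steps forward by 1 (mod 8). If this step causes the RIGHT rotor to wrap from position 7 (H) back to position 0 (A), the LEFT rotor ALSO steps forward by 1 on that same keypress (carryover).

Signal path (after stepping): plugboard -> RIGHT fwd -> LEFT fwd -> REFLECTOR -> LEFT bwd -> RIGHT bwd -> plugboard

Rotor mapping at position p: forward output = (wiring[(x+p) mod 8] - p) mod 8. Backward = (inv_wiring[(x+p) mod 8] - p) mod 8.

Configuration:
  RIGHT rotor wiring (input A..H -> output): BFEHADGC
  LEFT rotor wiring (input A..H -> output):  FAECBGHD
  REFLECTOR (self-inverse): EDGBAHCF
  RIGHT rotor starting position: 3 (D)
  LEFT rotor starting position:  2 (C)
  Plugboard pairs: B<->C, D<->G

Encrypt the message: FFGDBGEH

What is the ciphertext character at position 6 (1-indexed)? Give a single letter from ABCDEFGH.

Char 1 ('F'): step: R->4, L=2; F->plug->F->R->B->L->A->refl->E->L'->D->R'->H->plug->H
Char 2 ('F'): step: R->5, L=2; F->plug->F->R->H->L->G->refl->C->L'->A->R'->E->plug->E
Char 3 ('G'): step: R->6, L=2; G->plug->D->R->H->L->G->refl->C->L'->A->R'->A->plug->A
Char 4 ('D'): step: R->7, L=2; D->plug->G->R->E->L->F->refl->H->L'->C->R'->B->plug->C
Char 5 ('B'): step: R->0, L->3 (L advanced); B->plug->C->R->E->L->A->refl->E->L'->D->R'->F->plug->F
Char 6 ('G'): step: R->1, L=3; G->plug->D->R->H->L->B->refl->D->L'->C->R'->E->plug->E

E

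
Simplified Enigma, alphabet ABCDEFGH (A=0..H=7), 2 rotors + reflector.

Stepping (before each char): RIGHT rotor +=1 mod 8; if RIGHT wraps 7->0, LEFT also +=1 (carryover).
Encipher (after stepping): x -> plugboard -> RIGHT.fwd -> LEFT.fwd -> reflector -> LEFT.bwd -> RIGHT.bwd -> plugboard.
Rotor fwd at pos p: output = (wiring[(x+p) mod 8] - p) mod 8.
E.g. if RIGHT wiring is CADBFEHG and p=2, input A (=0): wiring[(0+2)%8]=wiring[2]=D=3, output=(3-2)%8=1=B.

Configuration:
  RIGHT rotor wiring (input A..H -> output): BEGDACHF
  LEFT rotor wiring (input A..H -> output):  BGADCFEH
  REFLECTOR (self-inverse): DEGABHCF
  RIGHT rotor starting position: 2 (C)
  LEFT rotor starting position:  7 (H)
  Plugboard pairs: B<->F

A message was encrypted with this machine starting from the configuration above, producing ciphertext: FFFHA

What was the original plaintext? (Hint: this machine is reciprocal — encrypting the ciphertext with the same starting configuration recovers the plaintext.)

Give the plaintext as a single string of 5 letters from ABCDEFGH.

Char 1 ('F'): step: R->3, L=7; F->plug->B->R->F->L->D->refl->A->L'->A->R'->A->plug->A
Char 2 ('F'): step: R->4, L=7; F->plug->B->R->G->L->G->refl->C->L'->B->R'->D->plug->D
Char 3 ('F'): step: R->5, L=7; F->plug->B->R->C->L->H->refl->F->L'->H->R'->E->plug->E
Char 4 ('H'): step: R->6, L=7; H->plug->H->R->E->L->E->refl->B->L'->D->R'->C->plug->C
Char 5 ('A'): step: R->7, L=7; A->plug->A->R->G->L->G->refl->C->L'->B->R'->F->plug->B

Answer: ADECB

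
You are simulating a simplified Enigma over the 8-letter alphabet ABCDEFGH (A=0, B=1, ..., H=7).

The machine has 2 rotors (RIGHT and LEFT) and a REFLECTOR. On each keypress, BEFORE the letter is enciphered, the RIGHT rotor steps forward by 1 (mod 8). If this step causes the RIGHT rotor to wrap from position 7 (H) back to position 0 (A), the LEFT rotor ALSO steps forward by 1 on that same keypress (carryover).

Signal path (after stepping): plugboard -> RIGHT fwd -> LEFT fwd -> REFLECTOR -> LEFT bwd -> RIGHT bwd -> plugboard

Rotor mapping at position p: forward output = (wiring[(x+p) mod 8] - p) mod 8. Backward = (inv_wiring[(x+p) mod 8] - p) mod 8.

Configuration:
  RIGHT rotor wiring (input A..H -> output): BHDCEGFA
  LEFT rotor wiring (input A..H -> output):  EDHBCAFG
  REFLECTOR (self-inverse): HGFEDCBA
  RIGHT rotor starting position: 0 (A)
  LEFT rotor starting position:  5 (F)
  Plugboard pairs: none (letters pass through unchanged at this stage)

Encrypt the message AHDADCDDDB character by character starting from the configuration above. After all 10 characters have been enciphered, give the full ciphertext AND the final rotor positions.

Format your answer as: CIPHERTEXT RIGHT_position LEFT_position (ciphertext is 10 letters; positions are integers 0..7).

Char 1 ('A'): step: R->1, L=5; A->plug->A->R->G->L->E->refl->D->L'->A->R'->H->plug->H
Char 2 ('H'): step: R->2, L=5; H->plug->H->R->F->L->C->refl->F->L'->H->R'->G->plug->G
Char 3 ('D'): step: R->3, L=5; D->plug->D->R->C->L->B->refl->G->L'->E->R'->G->plug->G
Char 4 ('A'): step: R->4, L=5; A->plug->A->R->A->L->D->refl->E->L'->G->R'->H->plug->H
Char 5 ('D'): step: R->5, L=5; D->plug->D->R->E->L->G->refl->B->L'->C->R'->E->plug->E
Char 6 ('C'): step: R->6, L=5; C->plug->C->R->D->L->H->refl->A->L'->B->R'->D->plug->D
Char 7 ('D'): step: R->7, L=5; D->plug->D->R->E->L->G->refl->B->L'->C->R'->B->plug->B
Char 8 ('D'): step: R->0, L->6 (L advanced); D->plug->D->R->C->L->G->refl->B->L'->E->R'->E->plug->E
Char 9 ('D'): step: R->1, L=6; D->plug->D->R->D->L->F->refl->C->L'->H->R'->G->plug->G
Char 10 ('B'): step: R->2, L=6; B->plug->B->R->A->L->H->refl->A->L'->B->R'->A->plug->A
Final: ciphertext=HGGHEDBEGA, RIGHT=2, LEFT=6

Answer: HGGHEDBEGA 2 6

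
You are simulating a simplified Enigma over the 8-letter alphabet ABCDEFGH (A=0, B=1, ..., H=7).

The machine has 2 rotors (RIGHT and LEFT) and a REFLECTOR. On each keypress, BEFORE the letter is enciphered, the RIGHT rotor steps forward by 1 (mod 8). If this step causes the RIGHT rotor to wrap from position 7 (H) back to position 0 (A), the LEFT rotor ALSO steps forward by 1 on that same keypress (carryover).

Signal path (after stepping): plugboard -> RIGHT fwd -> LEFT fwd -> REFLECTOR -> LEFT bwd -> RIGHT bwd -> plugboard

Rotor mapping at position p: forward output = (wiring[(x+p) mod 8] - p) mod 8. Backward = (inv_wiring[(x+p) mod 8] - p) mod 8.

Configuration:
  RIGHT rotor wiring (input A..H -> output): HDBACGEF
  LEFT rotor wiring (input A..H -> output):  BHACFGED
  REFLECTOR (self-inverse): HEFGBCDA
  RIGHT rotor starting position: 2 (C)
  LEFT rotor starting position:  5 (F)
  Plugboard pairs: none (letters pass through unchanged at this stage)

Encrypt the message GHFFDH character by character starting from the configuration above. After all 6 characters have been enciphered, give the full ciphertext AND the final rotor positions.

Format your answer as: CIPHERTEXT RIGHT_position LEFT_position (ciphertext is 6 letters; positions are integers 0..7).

Answer: CAEDHB 0 6

Derivation:
Char 1 ('G'): step: R->3, L=5; G->plug->G->R->A->L->B->refl->E->L'->D->R'->C->plug->C
Char 2 ('H'): step: R->4, L=5; H->plug->H->R->E->L->C->refl->F->L'->G->R'->A->plug->A
Char 3 ('F'): step: R->5, L=5; F->plug->F->R->E->L->C->refl->F->L'->G->R'->E->plug->E
Char 4 ('F'): step: R->6, L=5; F->plug->F->R->C->L->G->refl->D->L'->F->R'->D->plug->D
Char 5 ('D'): step: R->7, L=5; D->plug->D->R->C->L->G->refl->D->L'->F->R'->H->plug->H
Char 6 ('H'): step: R->0, L->6 (L advanced); H->plug->H->R->F->L->E->refl->B->L'->D->R'->B->plug->B
Final: ciphertext=CAEDHB, RIGHT=0, LEFT=6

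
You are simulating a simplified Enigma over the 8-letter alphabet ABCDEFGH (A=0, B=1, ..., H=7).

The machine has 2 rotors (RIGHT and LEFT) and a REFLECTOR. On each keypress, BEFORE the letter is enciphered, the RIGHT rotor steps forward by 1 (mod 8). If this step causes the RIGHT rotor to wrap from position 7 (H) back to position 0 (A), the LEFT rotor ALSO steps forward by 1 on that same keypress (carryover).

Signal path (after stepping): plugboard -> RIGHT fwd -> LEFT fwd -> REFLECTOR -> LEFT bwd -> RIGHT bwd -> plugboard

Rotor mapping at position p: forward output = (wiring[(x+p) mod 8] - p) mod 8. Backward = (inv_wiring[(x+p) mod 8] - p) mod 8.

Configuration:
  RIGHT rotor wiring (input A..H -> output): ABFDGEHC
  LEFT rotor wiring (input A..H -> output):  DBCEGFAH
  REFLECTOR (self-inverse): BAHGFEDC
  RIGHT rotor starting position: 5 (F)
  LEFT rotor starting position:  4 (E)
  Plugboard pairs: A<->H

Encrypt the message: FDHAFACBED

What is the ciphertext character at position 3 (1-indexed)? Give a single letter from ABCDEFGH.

Char 1 ('F'): step: R->6, L=4; F->plug->F->R->F->L->F->refl->E->L'->C->R'->C->plug->C
Char 2 ('D'): step: R->7, L=4; D->plug->D->R->G->L->G->refl->D->L'->D->R'->A->plug->H
Char 3 ('H'): step: R->0, L->5 (L advanced); H->plug->A->R->A->L->A->refl->B->L'->H->R'->G->plug->G

G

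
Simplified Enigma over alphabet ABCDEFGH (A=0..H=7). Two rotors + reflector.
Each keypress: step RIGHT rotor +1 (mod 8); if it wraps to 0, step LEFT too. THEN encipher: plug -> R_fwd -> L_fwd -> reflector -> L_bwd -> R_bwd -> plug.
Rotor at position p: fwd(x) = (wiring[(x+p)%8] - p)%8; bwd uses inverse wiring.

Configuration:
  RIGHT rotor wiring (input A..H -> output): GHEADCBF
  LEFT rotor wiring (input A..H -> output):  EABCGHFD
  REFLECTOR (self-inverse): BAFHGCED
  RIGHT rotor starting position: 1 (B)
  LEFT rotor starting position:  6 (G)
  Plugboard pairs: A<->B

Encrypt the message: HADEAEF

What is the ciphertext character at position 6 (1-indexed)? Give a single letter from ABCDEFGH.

Char 1 ('H'): step: R->2, L=6; H->plug->H->R->F->L->E->refl->G->L'->C->R'->A->plug->B
Char 2 ('A'): step: R->3, L=6; A->plug->B->R->A->L->H->refl->D->L'->E->R'->G->plug->G
Char 3 ('D'): step: R->4, L=6; D->plug->D->R->B->L->F->refl->C->L'->D->R'->F->plug->F
Char 4 ('E'): step: R->5, L=6; E->plug->E->R->C->L->G->refl->E->L'->F->R'->A->plug->B
Char 5 ('A'): step: R->6, L=6; A->plug->B->R->H->L->B->refl->A->L'->G->R'->E->plug->E
Char 6 ('E'): step: R->7, L=6; E->plug->E->R->B->L->F->refl->C->L'->D->R'->G->plug->G

G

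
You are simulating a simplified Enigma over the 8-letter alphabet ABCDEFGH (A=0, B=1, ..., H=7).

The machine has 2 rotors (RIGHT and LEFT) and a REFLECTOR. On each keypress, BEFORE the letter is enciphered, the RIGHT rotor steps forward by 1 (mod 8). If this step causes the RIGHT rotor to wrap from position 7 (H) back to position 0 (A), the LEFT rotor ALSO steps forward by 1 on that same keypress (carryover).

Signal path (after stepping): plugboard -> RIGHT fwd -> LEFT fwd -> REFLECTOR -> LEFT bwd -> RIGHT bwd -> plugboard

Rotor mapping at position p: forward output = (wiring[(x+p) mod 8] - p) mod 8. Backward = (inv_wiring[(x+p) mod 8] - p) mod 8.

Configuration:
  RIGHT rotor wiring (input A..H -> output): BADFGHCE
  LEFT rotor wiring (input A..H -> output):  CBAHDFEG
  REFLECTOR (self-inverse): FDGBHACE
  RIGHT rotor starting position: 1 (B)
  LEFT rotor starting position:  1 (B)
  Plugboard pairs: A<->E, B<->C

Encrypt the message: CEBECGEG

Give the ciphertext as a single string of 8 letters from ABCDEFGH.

Char 1 ('C'): step: R->2, L=1; C->plug->B->R->D->L->C->refl->G->L'->C->R'->F->plug->F
Char 2 ('E'): step: R->3, L=1; E->plug->A->R->C->L->G->refl->C->L'->D->R'->B->plug->C
Char 3 ('B'): step: R->4, L=1; B->plug->C->R->G->L->F->refl->A->L'->A->R'->D->plug->D
Char 4 ('E'): step: R->5, L=1; E->plug->A->R->C->L->G->refl->C->L'->D->R'->E->plug->A
Char 5 ('C'): step: R->6, L=1; C->plug->B->R->G->L->F->refl->A->L'->A->R'->G->plug->G
Char 6 ('G'): step: R->7, L=1; G->plug->G->R->A->L->A->refl->F->L'->G->R'->E->plug->A
Char 7 ('E'): step: R->0, L->2 (L advanced); E->plug->A->R->B->L->F->refl->A->L'->G->R'->E->plug->A
Char 8 ('G'): step: R->1, L=2; G->plug->G->R->D->L->D->refl->B->L'->C->R'->B->plug->C

Answer: FCDAGAAC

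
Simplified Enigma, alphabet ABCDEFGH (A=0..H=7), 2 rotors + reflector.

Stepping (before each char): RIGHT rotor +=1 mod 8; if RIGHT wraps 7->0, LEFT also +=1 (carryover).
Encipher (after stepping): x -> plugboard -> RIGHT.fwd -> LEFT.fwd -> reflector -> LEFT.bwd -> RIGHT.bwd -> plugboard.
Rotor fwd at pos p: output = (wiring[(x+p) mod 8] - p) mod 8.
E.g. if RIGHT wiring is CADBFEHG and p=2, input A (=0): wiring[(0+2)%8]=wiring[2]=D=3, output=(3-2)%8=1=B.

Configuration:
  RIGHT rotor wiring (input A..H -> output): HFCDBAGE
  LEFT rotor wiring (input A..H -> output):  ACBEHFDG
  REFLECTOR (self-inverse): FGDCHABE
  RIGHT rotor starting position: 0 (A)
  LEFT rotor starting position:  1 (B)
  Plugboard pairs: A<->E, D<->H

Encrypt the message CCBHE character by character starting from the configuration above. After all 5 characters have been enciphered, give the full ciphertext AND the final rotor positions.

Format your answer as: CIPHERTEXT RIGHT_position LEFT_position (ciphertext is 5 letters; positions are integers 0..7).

Char 1 ('C'): step: R->1, L=1; C->plug->C->R->C->L->D->refl->C->L'->F->R'->F->plug->F
Char 2 ('C'): step: R->2, L=1; C->plug->C->R->H->L->H->refl->E->L'->E->R'->E->plug->A
Char 3 ('B'): step: R->3, L=1; B->plug->B->R->G->L->F->refl->A->L'->B->R'->E->plug->A
Char 4 ('H'): step: R->4, L=1; H->plug->D->R->A->L->B->refl->G->L'->D->R'->E->plug->A
Char 5 ('E'): step: R->5, L=1; E->plug->A->R->D->L->G->refl->B->L'->A->R'->E->plug->A
Final: ciphertext=FAAAA, RIGHT=5, LEFT=1

Answer: FAAAA 5 1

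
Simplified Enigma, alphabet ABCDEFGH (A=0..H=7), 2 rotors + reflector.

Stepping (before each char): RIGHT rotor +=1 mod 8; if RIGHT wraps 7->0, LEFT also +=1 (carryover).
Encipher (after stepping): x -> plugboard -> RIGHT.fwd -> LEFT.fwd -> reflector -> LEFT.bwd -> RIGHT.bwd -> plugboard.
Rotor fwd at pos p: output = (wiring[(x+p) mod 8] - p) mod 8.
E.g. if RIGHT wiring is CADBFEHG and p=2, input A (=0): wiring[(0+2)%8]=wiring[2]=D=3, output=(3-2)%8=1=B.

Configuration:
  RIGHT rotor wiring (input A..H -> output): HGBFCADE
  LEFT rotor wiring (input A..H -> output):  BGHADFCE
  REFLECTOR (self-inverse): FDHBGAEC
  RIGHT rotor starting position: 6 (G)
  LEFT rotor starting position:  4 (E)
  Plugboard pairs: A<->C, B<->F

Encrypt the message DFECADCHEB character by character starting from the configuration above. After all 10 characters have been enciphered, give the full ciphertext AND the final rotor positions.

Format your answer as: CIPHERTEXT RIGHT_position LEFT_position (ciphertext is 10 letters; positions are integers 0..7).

Char 1 ('D'): step: R->7, L=4; D->plug->D->R->C->L->G->refl->E->L'->H->R'->C->plug->A
Char 2 ('F'): step: R->0, L->5 (L advanced); F->plug->B->R->G->L->D->refl->B->L'->E->R'->H->plug->H
Char 3 ('E'): step: R->1, L=5; E->plug->E->R->H->L->G->refl->E->L'->D->R'->G->plug->G
Char 4 ('C'): step: R->2, L=5; C->plug->A->R->H->L->G->refl->E->L'->D->R'->B->plug->F
Char 5 ('A'): step: R->3, L=5; A->plug->C->R->F->L->C->refl->H->L'->C->R'->A->plug->C
Char 6 ('D'): step: R->4, L=5; D->plug->D->R->A->L->A->refl->F->L'->B->R'->H->plug->H
Char 7 ('C'): step: R->5, L=5; C->plug->A->R->D->L->E->refl->G->L'->H->R'->C->plug->A
Char 8 ('H'): step: R->6, L=5; H->plug->H->R->C->L->H->refl->C->L'->F->R'->A->plug->C
Char 9 ('E'): step: R->7, L=5; E->plug->E->R->G->L->D->refl->B->L'->E->R'->H->plug->H
Char 10 ('B'): step: R->0, L->6 (L advanced); B->plug->F->R->A->L->E->refl->G->L'->B->R'->C->plug->A
Final: ciphertext=AHGFCHACHA, RIGHT=0, LEFT=6

Answer: AHGFCHACHA 0 6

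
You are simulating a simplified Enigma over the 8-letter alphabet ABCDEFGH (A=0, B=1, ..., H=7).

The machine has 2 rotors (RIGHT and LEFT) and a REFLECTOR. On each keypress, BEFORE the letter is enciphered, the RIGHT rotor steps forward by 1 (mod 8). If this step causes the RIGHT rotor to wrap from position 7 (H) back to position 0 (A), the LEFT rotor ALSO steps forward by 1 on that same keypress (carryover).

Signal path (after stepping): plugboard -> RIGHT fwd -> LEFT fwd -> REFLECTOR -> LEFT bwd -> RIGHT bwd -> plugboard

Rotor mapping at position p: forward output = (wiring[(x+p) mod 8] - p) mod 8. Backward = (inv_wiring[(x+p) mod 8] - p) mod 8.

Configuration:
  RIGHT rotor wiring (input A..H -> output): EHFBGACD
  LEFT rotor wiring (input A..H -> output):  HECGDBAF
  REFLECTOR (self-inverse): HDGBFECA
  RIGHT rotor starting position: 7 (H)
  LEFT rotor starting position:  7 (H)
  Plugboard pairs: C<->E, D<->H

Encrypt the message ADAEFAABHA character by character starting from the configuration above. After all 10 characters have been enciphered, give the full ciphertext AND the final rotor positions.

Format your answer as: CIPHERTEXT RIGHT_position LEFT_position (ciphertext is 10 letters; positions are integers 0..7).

Char 1 ('A'): step: R->0, L->0 (L advanced); A->plug->A->R->E->L->D->refl->B->L'->F->R'->C->plug->E
Char 2 ('D'): step: R->1, L=0; D->plug->H->R->D->L->G->refl->C->L'->C->R'->G->plug->G
Char 3 ('A'): step: R->2, L=0; A->plug->A->R->D->L->G->refl->C->L'->C->R'->G->plug->G
Char 4 ('E'): step: R->3, L=0; E->plug->C->R->F->L->B->refl->D->L'->E->R'->G->plug->G
Char 5 ('F'): step: R->4, L=0; F->plug->F->R->D->L->G->refl->C->L'->C->R'->A->plug->A
Char 6 ('A'): step: R->5, L=0; A->plug->A->R->D->L->G->refl->C->L'->C->R'->E->plug->C
Char 7 ('A'): step: R->6, L=0; A->plug->A->R->E->L->D->refl->B->L'->F->R'->B->plug->B
Char 8 ('B'): step: R->7, L=0; B->plug->B->R->F->L->B->refl->D->L'->E->R'->A->plug->A
Char 9 ('H'): step: R->0, L->1 (L advanced); H->plug->D->R->B->L->B->refl->D->L'->A->R'->F->plug->F
Char 10 ('A'): step: R->1, L=1; A->plug->A->R->G->L->E->refl->F->L'->C->R'->G->plug->G
Final: ciphertext=EGGGACBAFG, RIGHT=1, LEFT=1

Answer: EGGGACBAFG 1 1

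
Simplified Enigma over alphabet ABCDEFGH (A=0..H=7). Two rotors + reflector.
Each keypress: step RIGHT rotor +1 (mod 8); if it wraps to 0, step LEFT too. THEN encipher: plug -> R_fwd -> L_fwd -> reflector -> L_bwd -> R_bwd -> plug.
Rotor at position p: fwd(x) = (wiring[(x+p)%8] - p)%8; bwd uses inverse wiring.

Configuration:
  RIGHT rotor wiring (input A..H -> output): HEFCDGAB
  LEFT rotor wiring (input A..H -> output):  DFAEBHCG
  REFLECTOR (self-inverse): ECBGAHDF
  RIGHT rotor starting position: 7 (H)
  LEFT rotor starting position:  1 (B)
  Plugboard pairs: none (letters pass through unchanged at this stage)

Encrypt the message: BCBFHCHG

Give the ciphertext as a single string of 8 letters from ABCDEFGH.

Answer: CHFDGGEB

Derivation:
Char 1 ('B'): step: R->0, L->2 (L advanced); B->plug->B->R->E->L->A->refl->E->L'->F->R'->C->plug->C
Char 2 ('C'): step: R->1, L=2; C->plug->C->R->B->L->C->refl->B->L'->G->R'->H->plug->H
Char 3 ('B'): step: R->2, L=2; B->plug->B->R->A->L->G->refl->D->L'->H->R'->F->plug->F
Char 4 ('F'): step: R->3, L=2; F->plug->F->R->E->L->A->refl->E->L'->F->R'->D->plug->D
Char 5 ('H'): step: R->4, L=2; H->plug->H->R->G->L->B->refl->C->L'->B->R'->G->plug->G
Char 6 ('C'): step: R->5, L=2; C->plug->C->R->E->L->A->refl->E->L'->F->R'->G->plug->G
Char 7 ('H'): step: R->6, L=2; H->plug->H->R->A->L->G->refl->D->L'->H->R'->E->plug->E
Char 8 ('G'): step: R->7, L=2; G->plug->G->R->H->L->D->refl->G->L'->A->R'->B->plug->B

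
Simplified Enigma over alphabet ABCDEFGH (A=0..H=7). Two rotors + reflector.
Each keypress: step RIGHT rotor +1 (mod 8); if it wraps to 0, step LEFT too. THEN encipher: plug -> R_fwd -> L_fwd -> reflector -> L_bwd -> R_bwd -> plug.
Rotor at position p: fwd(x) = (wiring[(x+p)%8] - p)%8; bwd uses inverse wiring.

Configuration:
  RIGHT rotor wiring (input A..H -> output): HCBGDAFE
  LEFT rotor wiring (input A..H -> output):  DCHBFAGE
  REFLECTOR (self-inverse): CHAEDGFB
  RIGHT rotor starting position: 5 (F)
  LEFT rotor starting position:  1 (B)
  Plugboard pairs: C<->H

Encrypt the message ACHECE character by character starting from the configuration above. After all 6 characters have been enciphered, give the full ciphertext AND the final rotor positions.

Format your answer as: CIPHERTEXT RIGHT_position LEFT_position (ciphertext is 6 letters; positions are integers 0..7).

Answer: CHDHEC 3 2

Derivation:
Char 1 ('A'): step: R->6, L=1; A->plug->A->R->H->L->C->refl->A->L'->C->R'->H->plug->C
Char 2 ('C'): step: R->7, L=1; C->plug->H->R->G->L->D->refl->E->L'->D->R'->C->plug->H
Char 3 ('H'): step: R->0, L->2 (L advanced); H->plug->C->R->B->L->H->refl->B->L'->G->R'->D->plug->D
Char 4 ('E'): step: R->1, L=2; E->plug->E->R->H->L->A->refl->C->L'->F->R'->C->plug->H
Char 5 ('C'): step: R->2, L=2; C->plug->H->R->A->L->F->refl->G->L'->D->R'->E->plug->E
Char 6 ('E'): step: R->3, L=2; E->plug->E->R->B->L->H->refl->B->L'->G->R'->H->plug->C
Final: ciphertext=CHDHEC, RIGHT=3, LEFT=2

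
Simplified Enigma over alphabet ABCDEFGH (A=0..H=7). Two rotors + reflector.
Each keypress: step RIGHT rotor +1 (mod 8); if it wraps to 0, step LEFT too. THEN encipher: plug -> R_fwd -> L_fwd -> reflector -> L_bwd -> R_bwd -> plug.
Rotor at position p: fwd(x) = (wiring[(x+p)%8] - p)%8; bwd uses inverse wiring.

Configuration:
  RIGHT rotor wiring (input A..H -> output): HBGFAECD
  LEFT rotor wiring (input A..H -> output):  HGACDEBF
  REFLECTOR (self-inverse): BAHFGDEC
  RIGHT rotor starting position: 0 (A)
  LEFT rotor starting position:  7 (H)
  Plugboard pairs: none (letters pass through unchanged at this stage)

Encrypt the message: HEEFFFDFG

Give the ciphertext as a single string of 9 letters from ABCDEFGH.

Char 1 ('H'): step: R->1, L=7; H->plug->H->R->G->L->F->refl->D->L'->E->R'->C->plug->C
Char 2 ('E'): step: R->2, L=7; E->plug->E->R->A->L->G->refl->E->L'->F->R'->G->plug->G
Char 3 ('E'): step: R->3, L=7; E->plug->E->R->A->L->G->refl->E->L'->F->R'->B->plug->B
Char 4 ('F'): step: R->4, L=7; F->plug->F->R->F->L->E->refl->G->L'->A->R'->B->plug->B
Char 5 ('F'): step: R->5, L=7; F->plug->F->R->B->L->A->refl->B->L'->D->R'->H->plug->H
Char 6 ('F'): step: R->6, L=7; F->plug->F->R->H->L->C->refl->H->L'->C->R'->G->plug->G
Char 7 ('D'): step: R->7, L=7; D->plug->D->R->H->L->C->refl->H->L'->C->R'->C->plug->C
Char 8 ('F'): step: R->0, L->0 (L advanced); F->plug->F->R->E->L->D->refl->F->L'->H->R'->A->plug->A
Char 9 ('G'): step: R->1, L=0; G->plug->G->R->C->L->A->refl->B->L'->G->R'->H->plug->H

Answer: CGBBHGCAH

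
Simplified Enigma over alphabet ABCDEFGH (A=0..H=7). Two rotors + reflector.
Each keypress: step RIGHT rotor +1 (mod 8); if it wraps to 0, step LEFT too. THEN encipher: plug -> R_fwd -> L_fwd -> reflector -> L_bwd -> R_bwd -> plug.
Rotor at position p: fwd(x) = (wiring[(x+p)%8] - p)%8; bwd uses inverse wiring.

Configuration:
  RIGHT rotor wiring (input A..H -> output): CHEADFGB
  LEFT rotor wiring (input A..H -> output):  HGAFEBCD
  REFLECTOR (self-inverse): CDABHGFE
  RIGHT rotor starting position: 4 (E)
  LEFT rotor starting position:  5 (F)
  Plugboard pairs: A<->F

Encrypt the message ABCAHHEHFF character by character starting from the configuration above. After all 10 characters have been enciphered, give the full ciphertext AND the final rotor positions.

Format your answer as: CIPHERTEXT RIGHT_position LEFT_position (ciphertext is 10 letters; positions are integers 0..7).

Answer: FEHDFGHADG 6 6

Derivation:
Char 1 ('A'): step: R->5, L=5; A->plug->F->R->H->L->H->refl->E->L'->A->R'->A->plug->F
Char 2 ('B'): step: R->6, L=5; B->plug->B->R->D->L->C->refl->A->L'->G->R'->E->plug->E
Char 3 ('C'): step: R->7, L=5; C->plug->C->R->A->L->E->refl->H->L'->H->R'->H->plug->H
Char 4 ('A'): step: R->0, L->6 (L advanced); A->plug->F->R->F->L->H->refl->E->L'->A->R'->D->plug->D
Char 5 ('H'): step: R->1, L=6; H->plug->H->R->B->L->F->refl->G->L'->G->R'->A->plug->F
Char 6 ('H'): step: R->2, L=6; H->plug->H->R->F->L->H->refl->E->L'->A->R'->G->plug->G
Char 7 ('E'): step: R->3, L=6; E->plug->E->R->G->L->G->refl->F->L'->B->R'->H->plug->H
Char 8 ('H'): step: R->4, L=6; H->plug->H->R->E->L->C->refl->A->L'->D->R'->F->plug->A
Char 9 ('F'): step: R->5, L=6; F->plug->A->R->A->L->E->refl->H->L'->F->R'->D->plug->D
Char 10 ('F'): step: R->6, L=6; F->plug->A->R->A->L->E->refl->H->L'->F->R'->G->plug->G
Final: ciphertext=FEHDFGHADG, RIGHT=6, LEFT=6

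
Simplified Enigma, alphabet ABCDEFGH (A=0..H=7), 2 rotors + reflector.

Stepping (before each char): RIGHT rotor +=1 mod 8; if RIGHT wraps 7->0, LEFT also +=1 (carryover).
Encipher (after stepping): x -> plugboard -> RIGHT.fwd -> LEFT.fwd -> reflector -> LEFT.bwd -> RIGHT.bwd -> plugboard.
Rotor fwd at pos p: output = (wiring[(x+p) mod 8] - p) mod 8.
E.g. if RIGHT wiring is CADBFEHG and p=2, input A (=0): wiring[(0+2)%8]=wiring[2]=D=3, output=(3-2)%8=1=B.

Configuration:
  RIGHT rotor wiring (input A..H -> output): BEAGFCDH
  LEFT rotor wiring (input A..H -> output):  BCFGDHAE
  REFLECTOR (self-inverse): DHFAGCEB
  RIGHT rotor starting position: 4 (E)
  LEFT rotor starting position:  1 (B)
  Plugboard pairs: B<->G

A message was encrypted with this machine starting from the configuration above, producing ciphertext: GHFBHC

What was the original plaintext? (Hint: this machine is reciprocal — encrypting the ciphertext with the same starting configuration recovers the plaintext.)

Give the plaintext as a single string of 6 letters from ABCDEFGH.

Answer: EGEEGF

Derivation:
Char 1 ('G'): step: R->5, L=1; G->plug->B->R->G->L->D->refl->A->L'->H->R'->E->plug->E
Char 2 ('H'): step: R->6, L=1; H->plug->H->R->E->L->G->refl->E->L'->B->R'->B->plug->G
Char 3 ('F'): step: R->7, L=1; F->plug->F->R->G->L->D->refl->A->L'->H->R'->E->plug->E
Char 4 ('B'): step: R->0, L->2 (L advanced); B->plug->G->R->D->L->F->refl->C->L'->F->R'->E->plug->E
Char 5 ('H'): step: R->1, L=2; H->plug->H->R->A->L->D->refl->A->L'->H->R'->B->plug->G
Char 6 ('C'): step: R->2, L=2; C->plug->C->R->D->L->F->refl->C->L'->F->R'->F->plug->F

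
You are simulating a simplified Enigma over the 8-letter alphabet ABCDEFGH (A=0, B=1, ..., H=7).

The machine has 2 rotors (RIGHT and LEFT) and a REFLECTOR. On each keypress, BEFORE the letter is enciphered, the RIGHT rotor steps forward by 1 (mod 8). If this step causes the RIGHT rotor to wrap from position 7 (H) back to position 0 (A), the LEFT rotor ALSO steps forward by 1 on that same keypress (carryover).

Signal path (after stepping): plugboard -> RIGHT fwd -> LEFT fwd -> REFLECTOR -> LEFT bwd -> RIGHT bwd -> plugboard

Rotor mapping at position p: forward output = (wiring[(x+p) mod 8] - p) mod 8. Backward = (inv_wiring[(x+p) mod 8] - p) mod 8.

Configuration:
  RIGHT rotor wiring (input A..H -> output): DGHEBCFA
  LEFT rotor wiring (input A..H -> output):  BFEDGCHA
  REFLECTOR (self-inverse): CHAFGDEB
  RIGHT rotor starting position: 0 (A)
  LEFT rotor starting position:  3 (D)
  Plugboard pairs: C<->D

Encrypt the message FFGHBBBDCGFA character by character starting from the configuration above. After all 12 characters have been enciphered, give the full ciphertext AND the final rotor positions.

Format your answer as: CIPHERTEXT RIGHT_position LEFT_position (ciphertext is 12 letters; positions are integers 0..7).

Char 1 ('F'): step: R->1, L=3; F->plug->F->R->E->L->F->refl->D->L'->B->R'->E->plug->E
Char 2 ('F'): step: R->2, L=3; F->plug->F->R->G->L->C->refl->A->L'->A->R'->D->plug->C
Char 3 ('G'): step: R->3, L=3; G->plug->G->R->D->L->E->refl->G->L'->F->R'->E->plug->E
Char 4 ('H'): step: R->4, L=3; H->plug->H->R->A->L->A->refl->C->L'->G->R'->B->plug->B
Char 5 ('B'): step: R->5, L=3; B->plug->B->R->A->L->A->refl->C->L'->G->R'->D->plug->C
Char 6 ('B'): step: R->6, L=3; B->plug->B->R->C->L->H->refl->B->L'->H->R'->A->plug->A
Char 7 ('B'): step: R->7, L=3; B->plug->B->R->E->L->F->refl->D->L'->B->R'->A->plug->A
Char 8 ('D'): step: R->0, L->4 (L advanced); D->plug->C->R->H->L->H->refl->B->L'->F->R'->G->plug->G
Char 9 ('C'): step: R->1, L=4; C->plug->D->R->A->L->C->refl->A->L'->G->R'->B->plug->B
Char 10 ('G'): step: R->2, L=4; G->plug->G->R->B->L->G->refl->E->L'->D->R'->E->plug->E
Char 11 ('F'): step: R->3, L=4; F->plug->F->R->A->L->C->refl->A->L'->G->R'->B->plug->B
Char 12 ('A'): step: R->4, L=4; A->plug->A->R->F->L->B->refl->H->L'->H->R'->E->plug->E
Final: ciphertext=ECEBCAAGBEBE, RIGHT=4, LEFT=4

Answer: ECEBCAAGBEBE 4 4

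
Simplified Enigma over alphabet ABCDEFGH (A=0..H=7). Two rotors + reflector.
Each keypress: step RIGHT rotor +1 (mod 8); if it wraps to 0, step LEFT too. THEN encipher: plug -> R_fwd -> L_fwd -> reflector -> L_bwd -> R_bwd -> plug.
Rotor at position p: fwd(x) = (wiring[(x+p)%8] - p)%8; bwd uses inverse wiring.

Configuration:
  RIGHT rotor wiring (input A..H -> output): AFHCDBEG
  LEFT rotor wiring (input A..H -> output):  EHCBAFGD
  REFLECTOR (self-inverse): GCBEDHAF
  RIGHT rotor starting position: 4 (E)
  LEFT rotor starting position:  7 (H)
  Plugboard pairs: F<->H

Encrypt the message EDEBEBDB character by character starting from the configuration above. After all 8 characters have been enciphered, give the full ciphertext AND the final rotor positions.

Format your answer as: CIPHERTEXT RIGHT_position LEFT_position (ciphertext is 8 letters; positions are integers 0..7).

Char 1 ('E'): step: R->5, L=7; E->plug->E->R->A->L->E->refl->D->L'->D->R'->D->plug->D
Char 2 ('D'): step: R->6, L=7; D->plug->D->R->H->L->H->refl->F->L'->B->R'->E->plug->E
Char 3 ('E'): step: R->7, L=7; E->plug->E->R->D->L->D->refl->E->L'->A->R'->D->plug->D
Char 4 ('B'): step: R->0, L->0 (L advanced); B->plug->B->R->F->L->F->refl->H->L'->B->R'->F->plug->H
Char 5 ('E'): step: R->1, L=0; E->plug->E->R->A->L->E->refl->D->L'->H->R'->H->plug->F
Char 6 ('B'): step: R->2, L=0; B->plug->B->R->A->L->E->refl->D->L'->H->R'->D->plug->D
Char 7 ('D'): step: R->3, L=0; D->plug->D->R->B->L->H->refl->F->L'->F->R'->F->plug->H
Char 8 ('B'): step: R->4, L=0; B->plug->B->R->F->L->F->refl->H->L'->B->R'->F->plug->H
Final: ciphertext=DEDHFDHH, RIGHT=4, LEFT=0

Answer: DEDHFDHH 4 0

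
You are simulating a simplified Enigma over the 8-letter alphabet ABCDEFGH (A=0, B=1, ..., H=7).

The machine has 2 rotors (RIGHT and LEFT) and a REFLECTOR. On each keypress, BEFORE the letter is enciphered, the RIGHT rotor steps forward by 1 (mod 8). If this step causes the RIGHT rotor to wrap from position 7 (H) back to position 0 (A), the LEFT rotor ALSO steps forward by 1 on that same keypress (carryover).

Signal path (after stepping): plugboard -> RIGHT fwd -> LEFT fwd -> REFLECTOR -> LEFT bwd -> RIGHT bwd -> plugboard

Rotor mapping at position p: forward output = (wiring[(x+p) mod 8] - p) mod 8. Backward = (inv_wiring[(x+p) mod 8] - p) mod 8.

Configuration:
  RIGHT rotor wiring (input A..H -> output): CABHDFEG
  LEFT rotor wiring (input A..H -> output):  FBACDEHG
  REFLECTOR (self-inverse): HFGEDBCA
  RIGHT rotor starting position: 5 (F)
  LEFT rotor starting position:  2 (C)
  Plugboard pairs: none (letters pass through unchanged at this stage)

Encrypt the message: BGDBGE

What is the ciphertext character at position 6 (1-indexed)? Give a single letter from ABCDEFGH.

Char 1 ('B'): step: R->6, L=2; B->plug->B->R->A->L->G->refl->C->L'->D->R'->E->plug->E
Char 2 ('G'): step: R->7, L=2; G->plug->G->R->G->L->D->refl->E->L'->F->R'->H->plug->H
Char 3 ('D'): step: R->0, L->3 (L advanced); D->plug->D->R->H->L->F->refl->B->L'->C->R'->A->plug->A
Char 4 ('B'): step: R->1, L=3; B->plug->B->R->A->L->H->refl->A->L'->B->R'->H->plug->H
Char 5 ('G'): step: R->2, L=3; G->plug->G->R->A->L->H->refl->A->L'->B->R'->C->plug->C
Char 6 ('E'): step: R->3, L=3; E->plug->E->R->D->L->E->refl->D->L'->E->R'->A->plug->A

A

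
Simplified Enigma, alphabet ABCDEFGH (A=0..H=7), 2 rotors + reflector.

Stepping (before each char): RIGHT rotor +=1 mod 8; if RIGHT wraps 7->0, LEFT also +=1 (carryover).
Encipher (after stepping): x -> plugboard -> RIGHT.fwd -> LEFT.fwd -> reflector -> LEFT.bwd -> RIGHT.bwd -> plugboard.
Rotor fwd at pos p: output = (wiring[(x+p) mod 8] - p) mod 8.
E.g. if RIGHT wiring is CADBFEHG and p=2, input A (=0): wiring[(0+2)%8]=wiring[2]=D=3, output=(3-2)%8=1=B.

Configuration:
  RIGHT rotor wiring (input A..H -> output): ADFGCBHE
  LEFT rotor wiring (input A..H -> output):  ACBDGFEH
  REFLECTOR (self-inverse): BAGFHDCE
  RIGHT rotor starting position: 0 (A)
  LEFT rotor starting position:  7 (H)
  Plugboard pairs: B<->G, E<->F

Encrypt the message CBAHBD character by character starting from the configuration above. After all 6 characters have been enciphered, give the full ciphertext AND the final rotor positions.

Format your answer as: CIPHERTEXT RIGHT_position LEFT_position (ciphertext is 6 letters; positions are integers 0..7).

Char 1 ('C'): step: R->1, L=7; C->plug->C->R->F->L->H->refl->E->L'->E->R'->B->plug->G
Char 2 ('B'): step: R->2, L=7; B->plug->G->R->G->L->G->refl->C->L'->D->R'->A->plug->A
Char 3 ('A'): step: R->3, L=7; A->plug->A->R->D->L->C->refl->G->L'->G->R'->C->plug->C
Char 4 ('H'): step: R->4, L=7; H->plug->H->R->C->L->D->refl->F->L'->H->R'->F->plug->E
Char 5 ('B'): step: R->5, L=7; B->plug->G->R->B->L->B->refl->A->L'->A->R'->F->plug->E
Char 6 ('D'): step: R->6, L=7; D->plug->D->R->F->L->H->refl->E->L'->E->R'->G->plug->B
Final: ciphertext=GACEEB, RIGHT=6, LEFT=7

Answer: GACEEB 6 7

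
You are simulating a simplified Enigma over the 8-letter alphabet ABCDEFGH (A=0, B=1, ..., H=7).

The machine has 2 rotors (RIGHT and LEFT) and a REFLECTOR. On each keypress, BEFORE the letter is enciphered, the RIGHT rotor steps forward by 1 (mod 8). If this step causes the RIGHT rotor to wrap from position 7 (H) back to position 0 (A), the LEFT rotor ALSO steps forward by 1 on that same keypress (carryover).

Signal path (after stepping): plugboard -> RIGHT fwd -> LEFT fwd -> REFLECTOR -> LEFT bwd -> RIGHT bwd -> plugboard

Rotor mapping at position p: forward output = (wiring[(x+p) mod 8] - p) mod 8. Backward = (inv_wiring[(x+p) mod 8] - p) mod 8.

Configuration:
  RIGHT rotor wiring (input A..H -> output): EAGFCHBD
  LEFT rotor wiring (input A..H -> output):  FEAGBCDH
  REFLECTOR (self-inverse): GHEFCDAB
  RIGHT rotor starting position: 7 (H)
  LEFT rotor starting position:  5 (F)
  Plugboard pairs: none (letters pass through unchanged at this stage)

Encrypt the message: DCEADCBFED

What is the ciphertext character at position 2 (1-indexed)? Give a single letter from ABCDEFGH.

Char 1 ('D'): step: R->0, L->6 (L advanced); D->plug->D->R->F->L->A->refl->G->L'->D->R'->H->plug->H
Char 2 ('C'): step: R->1, L=6; C->plug->C->R->E->L->C->refl->E->L'->H->R'->A->plug->A

A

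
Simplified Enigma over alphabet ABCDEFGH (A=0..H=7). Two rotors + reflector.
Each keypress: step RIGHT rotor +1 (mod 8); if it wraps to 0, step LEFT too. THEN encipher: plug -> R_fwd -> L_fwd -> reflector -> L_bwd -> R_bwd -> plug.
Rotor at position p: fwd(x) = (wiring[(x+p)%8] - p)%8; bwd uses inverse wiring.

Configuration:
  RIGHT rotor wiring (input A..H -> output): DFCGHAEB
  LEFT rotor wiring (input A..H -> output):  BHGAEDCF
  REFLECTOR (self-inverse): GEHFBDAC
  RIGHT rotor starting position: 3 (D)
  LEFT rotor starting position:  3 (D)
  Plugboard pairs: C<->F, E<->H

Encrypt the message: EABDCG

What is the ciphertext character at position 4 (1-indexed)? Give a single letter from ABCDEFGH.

Char 1 ('E'): step: R->4, L=3; E->plug->H->R->C->L->A->refl->G->L'->F->R'->D->plug->D
Char 2 ('A'): step: R->5, L=3; A->plug->A->R->D->L->H->refl->C->L'->E->R'->C->plug->F
Char 3 ('B'): step: R->6, L=3; B->plug->B->R->D->L->H->refl->C->L'->E->R'->E->plug->H
Char 4 ('D'): step: R->7, L=3; D->plug->D->R->D->L->H->refl->C->L'->E->R'->B->plug->B

B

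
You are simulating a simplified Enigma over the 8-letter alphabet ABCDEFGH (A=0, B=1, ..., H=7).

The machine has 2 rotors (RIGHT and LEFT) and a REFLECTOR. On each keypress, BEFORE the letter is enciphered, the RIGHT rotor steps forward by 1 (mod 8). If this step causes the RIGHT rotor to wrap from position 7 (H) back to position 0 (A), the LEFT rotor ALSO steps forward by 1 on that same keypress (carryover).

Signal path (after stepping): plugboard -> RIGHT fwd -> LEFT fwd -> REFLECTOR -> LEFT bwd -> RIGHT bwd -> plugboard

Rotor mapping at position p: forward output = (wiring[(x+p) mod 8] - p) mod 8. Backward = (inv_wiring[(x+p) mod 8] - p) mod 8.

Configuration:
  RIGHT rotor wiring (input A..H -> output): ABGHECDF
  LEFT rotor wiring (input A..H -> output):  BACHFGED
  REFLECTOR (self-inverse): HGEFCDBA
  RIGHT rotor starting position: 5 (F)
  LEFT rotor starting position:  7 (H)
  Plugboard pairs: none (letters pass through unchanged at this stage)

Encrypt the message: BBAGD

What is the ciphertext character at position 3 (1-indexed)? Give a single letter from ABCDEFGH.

Char 1 ('B'): step: R->6, L=7; B->plug->B->R->H->L->F->refl->D->L'->D->R'->D->plug->D
Char 2 ('B'): step: R->7, L=7; B->plug->B->R->B->L->C->refl->E->L'->A->R'->E->plug->E
Char 3 ('A'): step: R->0, L->0 (L advanced); A->plug->A->R->A->L->B->refl->G->L'->F->R'->H->plug->H

H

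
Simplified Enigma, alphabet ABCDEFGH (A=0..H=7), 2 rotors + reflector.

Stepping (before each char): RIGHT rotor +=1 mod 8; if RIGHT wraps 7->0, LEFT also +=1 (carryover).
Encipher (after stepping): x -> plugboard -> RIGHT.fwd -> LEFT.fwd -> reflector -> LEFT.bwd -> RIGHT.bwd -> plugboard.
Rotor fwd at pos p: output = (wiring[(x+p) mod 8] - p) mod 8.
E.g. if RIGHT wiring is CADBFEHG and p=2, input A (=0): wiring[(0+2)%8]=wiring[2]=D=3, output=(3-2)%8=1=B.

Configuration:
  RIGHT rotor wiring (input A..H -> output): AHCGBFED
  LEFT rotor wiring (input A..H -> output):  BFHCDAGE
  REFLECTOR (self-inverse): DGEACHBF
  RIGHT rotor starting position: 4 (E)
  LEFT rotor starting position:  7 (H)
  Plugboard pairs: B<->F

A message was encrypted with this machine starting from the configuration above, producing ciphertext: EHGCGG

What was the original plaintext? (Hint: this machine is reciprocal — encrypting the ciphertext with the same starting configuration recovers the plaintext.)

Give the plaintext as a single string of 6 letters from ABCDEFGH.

Char 1 ('E'): step: R->5, L=7; E->plug->E->R->C->L->G->refl->B->L'->G->R'->C->plug->C
Char 2 ('H'): step: R->6, L=7; H->plug->H->R->H->L->H->refl->F->L'->A->R'->F->plug->B
Char 3 ('G'): step: R->7, L=7; G->plug->G->R->G->L->B->refl->G->L'->C->R'->F->plug->B
Char 4 ('C'): step: R->0, L->0 (L advanced); C->plug->C->R->C->L->H->refl->F->L'->B->R'->E->plug->E
Char 5 ('G'): step: R->1, L=0; G->plug->G->R->C->L->H->refl->F->L'->B->R'->B->plug->F
Char 6 ('G'): step: R->2, L=0; G->plug->G->R->G->L->G->refl->B->L'->A->R'->A->plug->A

Answer: CBBEFA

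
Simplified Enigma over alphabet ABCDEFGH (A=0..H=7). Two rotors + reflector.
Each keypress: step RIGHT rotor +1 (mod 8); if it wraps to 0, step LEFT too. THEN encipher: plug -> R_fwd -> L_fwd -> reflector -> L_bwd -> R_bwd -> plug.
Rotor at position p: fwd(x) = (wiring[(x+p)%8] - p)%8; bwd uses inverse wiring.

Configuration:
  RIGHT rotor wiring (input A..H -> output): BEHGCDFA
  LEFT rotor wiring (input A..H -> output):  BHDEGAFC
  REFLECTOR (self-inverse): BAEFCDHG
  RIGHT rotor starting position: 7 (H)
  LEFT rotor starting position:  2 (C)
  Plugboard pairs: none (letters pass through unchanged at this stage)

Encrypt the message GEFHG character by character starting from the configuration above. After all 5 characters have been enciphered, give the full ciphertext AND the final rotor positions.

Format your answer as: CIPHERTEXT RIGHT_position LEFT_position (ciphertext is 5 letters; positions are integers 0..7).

Answer: BDEEA 4 3

Derivation:
Char 1 ('G'): step: R->0, L->3 (L advanced); G->plug->G->R->F->L->G->refl->H->L'->E->R'->B->plug->B
Char 2 ('E'): step: R->1, L=3; E->plug->E->R->C->L->F->refl->D->L'->B->R'->D->plug->D
Char 3 ('F'): step: R->2, L=3; F->plug->F->R->G->L->E->refl->C->L'->D->R'->E->plug->E
Char 4 ('H'): step: R->3, L=3; H->plug->H->R->E->L->H->refl->G->L'->F->R'->E->plug->E
Char 5 ('G'): step: R->4, L=3; G->plug->G->R->D->L->C->refl->E->L'->G->R'->A->plug->A
Final: ciphertext=BDEEA, RIGHT=4, LEFT=3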